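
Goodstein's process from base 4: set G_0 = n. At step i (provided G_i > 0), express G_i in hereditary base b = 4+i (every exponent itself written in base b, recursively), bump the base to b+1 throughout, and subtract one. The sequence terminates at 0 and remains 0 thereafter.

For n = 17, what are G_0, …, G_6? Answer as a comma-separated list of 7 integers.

(0) 17|_4 = 4^2 + 1 ↦ 5^2 + 1|_5 = 26 ⇒ 25
(1) 25|_5 = 5^2 ↦ 6^2|_6 = 36 ⇒ 35
(2) 35|_6 = 5·6 + 5 ↦ 5·7 + 5|_7 = 40 ⇒ 39
(3) 39|_7 = 5·7 + 4 ↦ 5·8 + 4|_8 = 44 ⇒ 43
(4) 43|_8 = 5·8 + 3 ↦ 5·9 + 3|_9 = 48 ⇒ 47
(5) 47|_9 = 5·9 + 2 ↦ 5·10 + 2|_10 = 52 ⇒ 51

17, 25, 35, 39, 43, 47, 51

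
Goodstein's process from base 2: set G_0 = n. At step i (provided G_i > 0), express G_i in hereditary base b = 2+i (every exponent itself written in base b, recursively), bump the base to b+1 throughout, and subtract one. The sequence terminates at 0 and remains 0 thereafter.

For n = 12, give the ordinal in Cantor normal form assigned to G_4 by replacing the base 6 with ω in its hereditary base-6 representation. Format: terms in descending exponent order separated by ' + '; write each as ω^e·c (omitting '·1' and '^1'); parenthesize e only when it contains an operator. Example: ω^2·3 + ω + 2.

ω^(ω + 1) + ω^2·2 + ω + 5

[0] 12 ≡ 2^(2 + 1) + 2^2 (base 2). Lift 3: 108. −1: 107.
[1] 107 ≡ 3^(3 + 1) + 2·3^2 + 2·3 + 2 (base 3). Lift 4: 1066. −1: 1065.
[2] 1065 ≡ 4^(4 + 1) + 2·4^2 + 2·4 + 1 (base 4). Lift 5: 15686. −1: 15685.
[3] 15685 ≡ 5^(5 + 1) + 2·5^2 + 2·5 (base 5). Lift 6: 280020. −1: 280019.
[4] 280019 ≡ 6^(6 + 1) + 2·6^2 + 6 + 5 (base 6). Lift 7: 5764911. −1: 5764910.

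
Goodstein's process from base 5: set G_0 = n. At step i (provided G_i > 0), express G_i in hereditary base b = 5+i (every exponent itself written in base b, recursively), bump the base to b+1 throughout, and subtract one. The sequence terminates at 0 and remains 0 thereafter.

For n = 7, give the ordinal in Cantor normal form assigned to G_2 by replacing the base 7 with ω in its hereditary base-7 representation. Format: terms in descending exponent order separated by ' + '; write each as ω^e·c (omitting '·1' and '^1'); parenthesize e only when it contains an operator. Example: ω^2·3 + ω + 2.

G_0=7  [base 5] 5 + 2  →[5↦6]→  6 + 2 = 8  −1 ⇒ G_1=7
G_1=7  [base 6] 6 + 1  →[6↦7]→  7 + 1 = 8  −1 ⇒ G_2=7

ω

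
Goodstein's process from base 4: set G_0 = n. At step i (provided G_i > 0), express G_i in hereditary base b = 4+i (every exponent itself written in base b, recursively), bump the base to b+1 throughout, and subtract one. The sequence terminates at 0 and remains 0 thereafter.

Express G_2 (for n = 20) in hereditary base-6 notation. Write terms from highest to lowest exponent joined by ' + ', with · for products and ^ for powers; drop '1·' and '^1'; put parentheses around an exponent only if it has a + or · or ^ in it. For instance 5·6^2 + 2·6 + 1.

6^2 + 3

i=0: 20 = 4^2 + 4 (b=4); 4→5: 5^2 + 5 = 30; 30−1 = 29
i=1: 29 = 5^2 + 4 (b=5); 5→6: 6^2 + 4 = 40; 40−1 = 39
i=2: 39 = 6^2 + 3 (b=6); 6→7: 7^2 + 3 = 52; 52−1 = 51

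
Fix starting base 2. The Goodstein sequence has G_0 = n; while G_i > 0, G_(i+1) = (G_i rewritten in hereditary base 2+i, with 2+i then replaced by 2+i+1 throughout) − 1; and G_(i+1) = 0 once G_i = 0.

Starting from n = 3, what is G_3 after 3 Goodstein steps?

G_0=3  [base 2] 2 + 1  →[2↦3]→  3 + 1 = 4  −1 ⇒ G_1=3
G_1=3  [base 3] 3  →[3↦4]→  4 = 4  −1 ⇒ G_2=3
G_2=3  [base 4] 3  →[4↦5]→  3 = 3  −1 ⇒ G_3=2
G_3=2  [base 5] 2  →[5↦6]→  2 = 2  −1 ⇒ G_4=1

2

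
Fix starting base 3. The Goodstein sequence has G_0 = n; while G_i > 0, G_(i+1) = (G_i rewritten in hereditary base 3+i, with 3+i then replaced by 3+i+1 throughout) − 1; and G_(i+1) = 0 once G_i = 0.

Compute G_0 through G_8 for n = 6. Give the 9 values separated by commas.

base 3: 6 = 2·3; at 4: 2·4 = 8; next = 7
base 4: 7 = 4 + 3; at 5: 5 + 3 = 8; next = 7
base 5: 7 = 5 + 2; at 6: 6 + 2 = 8; next = 7
base 6: 7 = 6 + 1; at 7: 7 + 1 = 8; next = 7
base 7: 7 = 7; at 8: 8 = 8; next = 7
base 8: 7 = 7; at 9: 7 = 7; next = 6
base 9: 6 = 6; at 10: 6 = 6; next = 5
base 10: 5 = 5; at 11: 5 = 5; next = 4

6, 7, 7, 7, 7, 7, 6, 5, 4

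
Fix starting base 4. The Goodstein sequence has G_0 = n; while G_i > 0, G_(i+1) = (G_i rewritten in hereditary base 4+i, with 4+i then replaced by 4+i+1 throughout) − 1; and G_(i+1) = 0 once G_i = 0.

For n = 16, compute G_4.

33

[0] 16 ≡ 4^2 (base 4). Lift 5: 25. −1: 24.
[1] 24 ≡ 4·5 + 4 (base 5). Lift 6: 28. −1: 27.
[2] 27 ≡ 4·6 + 3 (base 6). Lift 7: 31. −1: 30.
[3] 30 ≡ 4·7 + 2 (base 7). Lift 8: 34. −1: 33.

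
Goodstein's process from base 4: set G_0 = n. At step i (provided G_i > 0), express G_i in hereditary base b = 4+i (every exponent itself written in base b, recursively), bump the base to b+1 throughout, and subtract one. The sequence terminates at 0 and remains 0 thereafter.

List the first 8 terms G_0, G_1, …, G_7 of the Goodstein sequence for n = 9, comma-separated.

(0) 9|_4 = 2·4 + 1 ↦ 2·5 + 1|_5 = 11 ⇒ 10
(1) 10|_5 = 2·5 ↦ 2·6|_6 = 12 ⇒ 11
(2) 11|_6 = 6 + 5 ↦ 7 + 5|_7 = 12 ⇒ 11
(3) 11|_7 = 7 + 4 ↦ 8 + 4|_8 = 12 ⇒ 11
(4) 11|_8 = 8 + 3 ↦ 9 + 3|_9 = 12 ⇒ 11
(5) 11|_9 = 9 + 2 ↦ 10 + 2|_10 = 12 ⇒ 11
(6) 11|_10 = 10 + 1 ↦ 11 + 1|_11 = 12 ⇒ 11

9, 10, 11, 11, 11, 11, 11, 11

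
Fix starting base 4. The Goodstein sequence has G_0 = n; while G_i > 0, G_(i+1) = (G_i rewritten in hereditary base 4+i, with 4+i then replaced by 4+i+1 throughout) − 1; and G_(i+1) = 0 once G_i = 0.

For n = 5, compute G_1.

5

(0) 5|_4 = 4 + 1 ↦ 5 + 1|_5 = 6 ⇒ 5
(1) 5|_5 = 5 ↦ 6|_6 = 6 ⇒ 5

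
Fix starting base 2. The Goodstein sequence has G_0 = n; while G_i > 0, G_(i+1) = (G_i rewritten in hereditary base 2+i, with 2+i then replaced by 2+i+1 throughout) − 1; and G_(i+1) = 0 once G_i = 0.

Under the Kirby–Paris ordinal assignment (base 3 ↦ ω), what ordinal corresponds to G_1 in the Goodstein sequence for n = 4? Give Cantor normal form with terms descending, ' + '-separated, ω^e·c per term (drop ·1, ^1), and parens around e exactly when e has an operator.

ω^2·2 + ω·2 + 2

G_0=4  [base 2] 2^2  →[2↦3]→  3^3 = 27  −1 ⇒ G_1=26
G_1=26  [base 3] 2·3^2 + 2·3 + 2  →[3↦4]→  2·4^2 + 2·4 + 2 = 42  −1 ⇒ G_2=41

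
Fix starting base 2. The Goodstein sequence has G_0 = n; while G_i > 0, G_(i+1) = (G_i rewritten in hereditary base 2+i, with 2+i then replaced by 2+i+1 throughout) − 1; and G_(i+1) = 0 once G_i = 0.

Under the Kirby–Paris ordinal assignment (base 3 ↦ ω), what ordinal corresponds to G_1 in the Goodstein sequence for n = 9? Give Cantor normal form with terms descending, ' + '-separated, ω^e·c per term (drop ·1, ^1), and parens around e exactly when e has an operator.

ω^(ω + 1)

G_0=9  [base 2] 2^(2 + 1) + 1  →[2↦3]→  3^(3 + 1) + 1 = 82  −1 ⇒ G_1=81
G_1=81  [base 3] 3^(3 + 1)  →[3↦4]→  4^(4 + 1) = 1024  −1 ⇒ G_2=1023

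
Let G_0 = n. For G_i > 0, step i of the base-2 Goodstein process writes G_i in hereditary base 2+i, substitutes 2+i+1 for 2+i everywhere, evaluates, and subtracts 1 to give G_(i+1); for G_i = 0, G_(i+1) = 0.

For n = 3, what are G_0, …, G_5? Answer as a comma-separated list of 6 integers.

3, 3, 3, 2, 1, 0

3 —HB2→ 2 + 1 —bump→ 3 + 1 = 4 —(−1)→ 3
3 —HB3→ 3 —bump→ 4 = 4 —(−1)→ 3
3 —HB4→ 3 —bump→ 3 = 3 —(−1)→ 2
2 —HB5→ 2 —bump→ 2 = 2 —(−1)→ 1
1 —HB6→ 1 —bump→ 1 = 1 —(−1)→ 0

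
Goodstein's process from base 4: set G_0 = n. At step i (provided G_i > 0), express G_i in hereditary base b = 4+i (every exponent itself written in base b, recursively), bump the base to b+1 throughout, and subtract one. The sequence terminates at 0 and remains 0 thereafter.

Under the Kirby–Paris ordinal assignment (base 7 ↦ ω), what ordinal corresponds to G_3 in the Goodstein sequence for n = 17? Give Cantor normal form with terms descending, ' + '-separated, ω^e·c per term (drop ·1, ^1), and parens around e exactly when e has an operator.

ω·5 + 4

base 4: 17 = 4^2 + 1; at 5: 5^2 + 1 = 26; next = 25
base 5: 25 = 5^2; at 6: 6^2 = 36; next = 35
base 6: 35 = 5·6 + 5; at 7: 5·7 + 5 = 40; next = 39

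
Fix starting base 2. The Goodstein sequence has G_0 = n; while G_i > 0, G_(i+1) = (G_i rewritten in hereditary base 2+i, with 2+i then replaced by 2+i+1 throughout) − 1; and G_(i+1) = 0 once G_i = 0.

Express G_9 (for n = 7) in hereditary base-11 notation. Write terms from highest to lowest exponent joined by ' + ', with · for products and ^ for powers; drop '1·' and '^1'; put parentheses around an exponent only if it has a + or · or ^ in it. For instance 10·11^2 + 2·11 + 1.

G_0 = 7. HB_2(7) = 2^2 + 2 + 1. Bump = 31. G_1 = 30.
G_1 = 30. HB_3(30) = 3^3 + 3. Bump = 260. G_2 = 259.
G_2 = 259. HB_4(259) = 4^4 + 3. Bump = 3128. G_3 = 3127.
G_3 = 3127. HB_5(3127) = 5^5 + 2. Bump = 46658. G_4 = 46657.
G_4 = 46657. HB_6(46657) = 6^6 + 1. Bump = 823544. G_5 = 823543.
G_5 = 823543. HB_7(823543) = 7^7. Bump = 16777216. G_6 = 16777215.
G_6 = 16777215. HB_8(16777215) = 7·8^7 + 7·8^6 + 7·8^5 + 7·8^4 + 7·8^3 + 7·8^2 + 7·8 + 7. Bump = 37665880. G_7 = 37665879.
G_7 = 37665879. HB_9(37665879) = 7·9^7 + 7·9^6 + 7·9^5 + 7·9^4 + 7·9^3 + 7·9^2 + 7·9 + 6. Bump = 77777776. G_8 = 77777775.
G_8 = 77777775. HB_10(77777775) = 7·10^7 + 7·10^6 + 7·10^5 + 7·10^4 + 7·10^3 + 7·10^2 + 7·10 + 5. Bump = 150051214. G_9 = 150051213.

7·11^7 + 7·11^6 + 7·11^5 + 7·11^4 + 7·11^3 + 7·11^2 + 7·11 + 4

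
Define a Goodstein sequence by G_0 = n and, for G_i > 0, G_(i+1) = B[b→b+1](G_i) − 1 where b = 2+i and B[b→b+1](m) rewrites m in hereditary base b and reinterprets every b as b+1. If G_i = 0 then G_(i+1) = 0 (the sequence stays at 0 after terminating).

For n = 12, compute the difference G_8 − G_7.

96513215637

G_0 = 12. HB_2(12) = 2^(2 + 1) + 2^2. Bump = 108. G_1 = 107.
G_1 = 107. HB_3(107) = 3^(3 + 1) + 2·3^2 + 2·3 + 2. Bump = 1066. G_2 = 1065.
G_2 = 1065. HB_4(1065) = 4^(4 + 1) + 2·4^2 + 2·4 + 1. Bump = 15686. G_3 = 15685.
G_3 = 15685. HB_5(15685) = 5^(5 + 1) + 2·5^2 + 2·5. Bump = 280020. G_4 = 280019.
G_4 = 280019. HB_6(280019) = 6^(6 + 1) + 2·6^2 + 6 + 5. Bump = 5764911. G_5 = 5764910.
G_5 = 5764910. HB_7(5764910) = 7^(7 + 1) + 2·7^2 + 7 + 4. Bump = 134217868. G_6 = 134217867.
G_6 = 134217867. HB_8(134217867) = 8^(8 + 1) + 2·8^2 + 8 + 3. Bump = 3486784575. G_7 = 3486784574.
G_7 = 3486784574. HB_9(3486784574) = 9^(9 + 1) + 2·9^2 + 9 + 2. Bump = 100000000212. G_8 = 100000000211.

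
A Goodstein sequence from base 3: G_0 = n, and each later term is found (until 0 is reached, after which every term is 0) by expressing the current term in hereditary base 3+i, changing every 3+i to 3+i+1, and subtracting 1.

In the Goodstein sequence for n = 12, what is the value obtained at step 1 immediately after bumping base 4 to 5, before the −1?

(0) 12|_3 = 3^2 + 3 ↦ 4^2 + 4|_4 = 20 ⇒ 19
(1) 19|_4 = 4^2 + 3 ↦ 5^2 + 3|_5 = 28 ⇒ 27

28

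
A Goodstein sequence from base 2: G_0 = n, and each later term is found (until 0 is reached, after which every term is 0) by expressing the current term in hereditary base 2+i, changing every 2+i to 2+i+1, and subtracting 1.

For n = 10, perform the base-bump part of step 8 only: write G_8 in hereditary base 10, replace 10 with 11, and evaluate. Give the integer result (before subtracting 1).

1426559238831

G_0=10  [base 2] 2^(2 + 1) + 2  →[2↦3]→  3^(3 + 1) + 3 = 84  −1 ⇒ G_1=83
G_1=83  [base 3] 3^(3 + 1) + 2  →[3↦4]→  4^(4 + 1) + 2 = 1026  −1 ⇒ G_2=1025
G_2=1025  [base 4] 4^(4 + 1) + 1  →[4↦5]→  5^(5 + 1) + 1 = 15626  −1 ⇒ G_3=15625
G_3=15625  [base 5] 5^(5 + 1)  →[5↦6]→  6^(6 + 1) = 279936  −1 ⇒ G_4=279935
G_4=279935  [base 6] 5·6^6 + 5·6^5 + 5·6^4 + 5·6^3 + 5·6^2 + 5·6 + 5  →[6↦7]→  5·7^7 + 5·7^5 + 5·7^4 + 5·7^3 + 5·7^2 + 5·7 + 5 = 4215755  −1 ⇒ G_5=4215754
G_5=4215754  [base 7] 5·7^7 + 5·7^5 + 5·7^4 + 5·7^3 + 5·7^2 + 5·7 + 4  →[7↦8]→  5·8^8 + 5·8^5 + 5·8^4 + 5·8^3 + 5·8^2 + 5·8 + 4 = 84073324  −1 ⇒ G_6=84073323
G_6=84073323  [base 8] 5·8^8 + 5·8^5 + 5·8^4 + 5·8^3 + 5·8^2 + 5·8 + 3  →[8↦9]→  5·9^9 + 5·9^5 + 5·9^4 + 5·9^3 + 5·9^2 + 5·9 + 3 = 1937434593  −1 ⇒ G_7=1937434592
G_7=1937434592  [base 9] 5·9^9 + 5·9^5 + 5·9^4 + 5·9^3 + 5·9^2 + 5·9 + 2  →[9↦10]→  5·10^10 + 5·10^5 + 5·10^4 + 5·10^3 + 5·10^2 + 5·10 + 2 = 50000555552  −1 ⇒ G_8=50000555551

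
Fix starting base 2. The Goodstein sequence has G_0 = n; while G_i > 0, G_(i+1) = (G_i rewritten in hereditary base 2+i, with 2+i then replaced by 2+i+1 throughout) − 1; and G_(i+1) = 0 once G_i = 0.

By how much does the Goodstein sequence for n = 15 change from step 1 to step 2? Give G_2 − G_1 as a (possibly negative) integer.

1172

(0) 15|_2 = 2^(2 + 1) + 2^2 + 2 + 1 ↦ 3^(3 + 1) + 3^3 + 3 + 1|_3 = 112 ⇒ 111
(1) 111|_3 = 3^(3 + 1) + 3^3 + 3 ↦ 4^(4 + 1) + 4^4 + 4|_4 = 1284 ⇒ 1283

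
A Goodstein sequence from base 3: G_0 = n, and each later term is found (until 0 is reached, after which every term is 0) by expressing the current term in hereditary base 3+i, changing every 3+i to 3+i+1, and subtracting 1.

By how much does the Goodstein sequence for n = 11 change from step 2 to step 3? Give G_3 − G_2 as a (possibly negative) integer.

10

step 0: 11 = 3^2 + 2; sub 4 for 3: 4^2 + 2; = 18; G_1 = 18−1 = 17
step 1: 17 = 4^2 + 1; sub 5 for 4: 5^2 + 1; = 26; G_2 = 26−1 = 25
step 2: 25 = 5^2; sub 6 for 5: 6^2; = 36; G_3 = 36−1 = 35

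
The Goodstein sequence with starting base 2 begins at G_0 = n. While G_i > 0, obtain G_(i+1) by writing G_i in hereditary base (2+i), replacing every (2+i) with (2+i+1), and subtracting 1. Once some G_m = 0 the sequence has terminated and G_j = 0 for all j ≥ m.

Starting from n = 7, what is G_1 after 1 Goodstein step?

30

base 2: 7 = 2^2 + 2 + 1; at 3: 3^3 + 3 + 1 = 31; next = 30
base 3: 30 = 3^3 + 3; at 4: 4^4 + 4 = 260; next = 259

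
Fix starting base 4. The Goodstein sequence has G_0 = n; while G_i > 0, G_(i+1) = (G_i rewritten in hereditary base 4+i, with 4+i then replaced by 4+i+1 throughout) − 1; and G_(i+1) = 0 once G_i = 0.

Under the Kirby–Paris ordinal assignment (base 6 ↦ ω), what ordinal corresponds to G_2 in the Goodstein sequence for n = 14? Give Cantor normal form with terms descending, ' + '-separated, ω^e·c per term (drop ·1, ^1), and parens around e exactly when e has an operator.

ω·3

(0) 14|_4 = 3·4 + 2 ↦ 3·5 + 2|_5 = 17 ⇒ 16
(1) 16|_5 = 3·5 + 1 ↦ 3·6 + 1|_6 = 19 ⇒ 18
(2) 18|_6 = 3·6 ↦ 3·7|_7 = 21 ⇒ 20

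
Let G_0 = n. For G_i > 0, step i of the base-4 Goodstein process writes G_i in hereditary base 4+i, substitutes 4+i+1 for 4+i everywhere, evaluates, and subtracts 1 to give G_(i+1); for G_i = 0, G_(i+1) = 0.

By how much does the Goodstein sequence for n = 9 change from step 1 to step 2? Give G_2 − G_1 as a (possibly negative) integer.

1

step 0: 9 = 2·4 + 1; sub 5 for 4: 2·5 + 1; = 11; G_1 = 11−1 = 10
step 1: 10 = 2·5; sub 6 for 5: 2·6; = 12; G_2 = 12−1 = 11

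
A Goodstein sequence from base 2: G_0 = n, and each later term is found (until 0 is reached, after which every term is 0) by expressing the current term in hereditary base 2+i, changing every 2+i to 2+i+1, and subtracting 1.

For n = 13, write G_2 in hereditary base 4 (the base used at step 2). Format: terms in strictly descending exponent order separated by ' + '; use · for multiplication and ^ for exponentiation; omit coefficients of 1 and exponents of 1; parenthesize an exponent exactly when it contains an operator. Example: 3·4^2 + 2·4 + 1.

G_0=13  [base 2] 2^(2 + 1) + 2^2 + 1  →[2↦3]→  3^(3 + 1) + 3^3 + 1 = 109  −1 ⇒ G_1=108
G_1=108  [base 3] 3^(3 + 1) + 3^3  →[3↦4]→  4^(4 + 1) + 4^4 = 1280  −1 ⇒ G_2=1279
G_2=1279  [base 4] 4^(4 + 1) + 3·4^3 + 3·4^2 + 3·4 + 3  →[4↦5]→  5^(5 + 1) + 3·5^3 + 3·5^2 + 3·5 + 3 = 16093  −1 ⇒ G_3=16092

4^(4 + 1) + 3·4^3 + 3·4^2 + 3·4 + 3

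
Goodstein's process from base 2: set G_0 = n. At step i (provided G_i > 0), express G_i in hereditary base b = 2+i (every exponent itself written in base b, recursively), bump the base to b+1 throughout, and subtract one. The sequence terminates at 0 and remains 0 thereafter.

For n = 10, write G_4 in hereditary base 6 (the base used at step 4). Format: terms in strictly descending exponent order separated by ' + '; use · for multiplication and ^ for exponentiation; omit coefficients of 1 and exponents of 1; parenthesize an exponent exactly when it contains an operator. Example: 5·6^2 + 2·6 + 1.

i=0: 10 = 2^(2 + 1) + 2 (b=2); 2→3: 3^(3 + 1) + 3 = 84; 84−1 = 83
i=1: 83 = 3^(3 + 1) + 2 (b=3); 3→4: 4^(4 + 1) + 2 = 1026; 1026−1 = 1025
i=2: 1025 = 4^(4 + 1) + 1 (b=4); 4→5: 5^(5 + 1) + 1 = 15626; 15626−1 = 15625
i=3: 15625 = 5^(5 + 1) (b=5); 5→6: 6^(6 + 1) = 279936; 279936−1 = 279935
i=4: 279935 = 5·6^6 + 5·6^5 + 5·6^4 + 5·6^3 + 5·6^2 + 5·6 + 5 (b=6); 6→7: 5·7^7 + 5·7^5 + 5·7^4 + 5·7^3 + 5·7^2 + 5·7 + 5 = 4215755; 4215755−1 = 4215754

5·6^6 + 5·6^5 + 5·6^4 + 5·6^3 + 5·6^2 + 5·6 + 5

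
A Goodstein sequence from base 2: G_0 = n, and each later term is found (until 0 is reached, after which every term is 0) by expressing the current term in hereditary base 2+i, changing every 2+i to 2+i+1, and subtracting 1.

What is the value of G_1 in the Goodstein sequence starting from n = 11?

84

G_0=11  [base 2] 2^(2 + 1) + 2 + 1  →[2↦3]→  3^(3 + 1) + 3 + 1 = 85  −1 ⇒ G_1=84
G_1=84  [base 3] 3^(3 + 1) + 3  →[3↦4]→  4^(4 + 1) + 4 = 1028  −1 ⇒ G_2=1027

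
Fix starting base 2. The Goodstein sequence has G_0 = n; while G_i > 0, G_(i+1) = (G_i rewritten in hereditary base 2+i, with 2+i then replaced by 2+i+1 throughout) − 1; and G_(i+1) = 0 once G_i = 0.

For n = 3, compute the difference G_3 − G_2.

-1

G_0 = 3. HB_2(3) = 2 + 1. Bump = 4. G_1 = 3.
G_1 = 3. HB_3(3) = 3. Bump = 4. G_2 = 3.
G_2 = 3. HB_4(3) = 3. Bump = 3. G_3 = 2.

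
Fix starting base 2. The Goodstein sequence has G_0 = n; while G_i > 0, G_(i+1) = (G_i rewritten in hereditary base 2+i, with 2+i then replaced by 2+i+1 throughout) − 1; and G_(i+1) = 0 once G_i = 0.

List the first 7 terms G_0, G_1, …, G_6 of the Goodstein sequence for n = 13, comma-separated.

13 —HB2→ 2^(2 + 1) + 2^2 + 1 —bump→ 3^(3 + 1) + 3^3 + 1 = 109 —(−1)→ 108
108 —HB3→ 3^(3 + 1) + 3^3 —bump→ 4^(4 + 1) + 4^4 = 1280 —(−1)→ 1279
1279 —HB4→ 4^(4 + 1) + 3·4^3 + 3·4^2 + 3·4 + 3 —bump→ 5^(5 + 1) + 3·5^3 + 3·5^2 + 3·5 + 3 = 16093 —(−1)→ 16092
16092 —HB5→ 5^(5 + 1) + 3·5^3 + 3·5^2 + 3·5 + 2 —bump→ 6^(6 + 1) + 3·6^3 + 3·6^2 + 3·6 + 2 = 280712 —(−1)→ 280711
280711 —HB6→ 6^(6 + 1) + 3·6^3 + 3·6^2 + 3·6 + 1 —bump→ 7^(7 + 1) + 3·7^3 + 3·7^2 + 3·7 + 1 = 5765999 —(−1)→ 5765998
5765998 —HB7→ 7^(7 + 1) + 3·7^3 + 3·7^2 + 3·7 —bump→ 8^(8 + 1) + 3·8^3 + 3·8^2 + 3·8 = 134219480 —(−1)→ 134219479

13, 108, 1279, 16092, 280711, 5765998, 134219479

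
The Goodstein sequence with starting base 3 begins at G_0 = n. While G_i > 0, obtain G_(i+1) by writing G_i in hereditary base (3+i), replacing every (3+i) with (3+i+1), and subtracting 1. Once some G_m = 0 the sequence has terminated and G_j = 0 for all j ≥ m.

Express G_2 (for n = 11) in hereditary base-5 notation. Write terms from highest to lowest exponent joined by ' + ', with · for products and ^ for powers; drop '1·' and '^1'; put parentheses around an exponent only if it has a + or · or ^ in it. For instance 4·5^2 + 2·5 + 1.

i=0: 11 = 3^2 + 2 (b=3); 3→4: 4^2 + 2 = 18; 18−1 = 17
i=1: 17 = 4^2 + 1 (b=4); 4→5: 5^2 + 1 = 26; 26−1 = 25
i=2: 25 = 5^2 (b=5); 5→6: 6^2 = 36; 36−1 = 35

5^2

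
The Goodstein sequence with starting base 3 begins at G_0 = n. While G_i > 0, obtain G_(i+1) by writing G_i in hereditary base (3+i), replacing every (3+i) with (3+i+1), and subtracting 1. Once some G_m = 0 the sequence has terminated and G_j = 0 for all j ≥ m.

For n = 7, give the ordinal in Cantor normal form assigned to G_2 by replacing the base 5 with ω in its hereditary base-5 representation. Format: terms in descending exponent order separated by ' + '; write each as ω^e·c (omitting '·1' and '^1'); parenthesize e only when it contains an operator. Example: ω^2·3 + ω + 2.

ω + 4

G_0 = 7. HB_3(7) = 2·3 + 1. Bump = 9. G_1 = 8.
G_1 = 8. HB_4(8) = 2·4. Bump = 10. G_2 = 9.
G_2 = 9. HB_5(9) = 5 + 4. Bump = 10. G_3 = 9.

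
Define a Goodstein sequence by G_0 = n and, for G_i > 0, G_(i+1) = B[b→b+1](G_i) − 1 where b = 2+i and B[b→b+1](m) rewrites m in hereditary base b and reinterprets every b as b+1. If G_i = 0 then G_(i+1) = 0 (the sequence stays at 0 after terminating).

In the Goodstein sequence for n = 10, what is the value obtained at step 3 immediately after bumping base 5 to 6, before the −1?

G_0 = 10. HB_2(10) = 2^(2 + 1) + 2. Bump = 84. G_1 = 83.
G_1 = 83. HB_3(83) = 3^(3 + 1) + 2. Bump = 1026. G_2 = 1025.
G_2 = 1025. HB_4(1025) = 4^(4 + 1) + 1. Bump = 15626. G_3 = 15625.
G_3 = 15625. HB_5(15625) = 5^(5 + 1). Bump = 279936. G_4 = 279935.

279936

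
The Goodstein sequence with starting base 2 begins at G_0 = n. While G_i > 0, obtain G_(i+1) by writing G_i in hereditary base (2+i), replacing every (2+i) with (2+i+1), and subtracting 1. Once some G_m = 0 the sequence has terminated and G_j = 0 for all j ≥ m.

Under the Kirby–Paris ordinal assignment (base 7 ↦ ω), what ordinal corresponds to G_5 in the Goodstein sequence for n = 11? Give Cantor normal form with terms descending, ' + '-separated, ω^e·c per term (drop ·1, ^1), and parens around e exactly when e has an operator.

ω^(ω + 1)

[0] 11 ≡ 2^(2 + 1) + 2 + 1 (base 2). Lift 3: 85. −1: 84.
[1] 84 ≡ 3^(3 + 1) + 3 (base 3). Lift 4: 1028. −1: 1027.
[2] 1027 ≡ 4^(4 + 1) + 3 (base 4). Lift 5: 15628. −1: 15627.
[3] 15627 ≡ 5^(5 + 1) + 2 (base 5). Lift 6: 279938. −1: 279937.
[4] 279937 ≡ 6^(6 + 1) + 1 (base 6). Lift 7: 5764802. −1: 5764801.
[5] 5764801 ≡ 7^(7 + 1) (base 7). Lift 8: 134217728. −1: 134217727.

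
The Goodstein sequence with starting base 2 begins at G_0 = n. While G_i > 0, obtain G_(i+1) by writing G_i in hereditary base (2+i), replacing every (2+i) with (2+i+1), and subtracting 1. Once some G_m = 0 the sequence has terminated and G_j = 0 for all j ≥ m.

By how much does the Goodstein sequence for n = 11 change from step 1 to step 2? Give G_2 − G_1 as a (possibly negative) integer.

943

base 2: 11 = 2^(2 + 1) + 2 + 1; at 3: 3^(3 + 1) + 3 + 1 = 85; next = 84
base 3: 84 = 3^(3 + 1) + 3; at 4: 4^(4 + 1) + 4 = 1028; next = 1027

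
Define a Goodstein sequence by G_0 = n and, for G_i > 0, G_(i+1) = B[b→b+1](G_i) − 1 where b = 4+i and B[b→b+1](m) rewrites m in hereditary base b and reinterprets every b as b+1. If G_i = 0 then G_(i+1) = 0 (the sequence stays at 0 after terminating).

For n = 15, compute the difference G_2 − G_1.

2

base 4: 15 = 3·4 + 3; at 5: 3·5 + 3 = 18; next = 17
base 5: 17 = 3·5 + 2; at 6: 3·6 + 2 = 20; next = 19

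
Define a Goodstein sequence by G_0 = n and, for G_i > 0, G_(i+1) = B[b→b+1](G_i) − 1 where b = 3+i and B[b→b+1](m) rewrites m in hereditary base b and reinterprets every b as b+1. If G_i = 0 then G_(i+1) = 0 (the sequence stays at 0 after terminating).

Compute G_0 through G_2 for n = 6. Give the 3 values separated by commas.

6, 7, 7

(0) 6|_3 = 2·3 ↦ 2·4|_4 = 8 ⇒ 7
(1) 7|_4 = 4 + 3 ↦ 5 + 3|_5 = 8 ⇒ 7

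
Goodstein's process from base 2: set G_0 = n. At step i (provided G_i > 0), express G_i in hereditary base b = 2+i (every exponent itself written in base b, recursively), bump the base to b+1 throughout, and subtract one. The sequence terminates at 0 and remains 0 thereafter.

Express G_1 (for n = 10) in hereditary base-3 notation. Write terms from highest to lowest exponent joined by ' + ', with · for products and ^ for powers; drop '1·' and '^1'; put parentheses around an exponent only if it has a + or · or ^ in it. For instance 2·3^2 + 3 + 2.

G_0 = 10. HB_2(10) = 2^(2 + 1) + 2. Bump = 84. G_1 = 83.
G_1 = 83. HB_3(83) = 3^(3 + 1) + 2. Bump = 1026. G_2 = 1025.

3^(3 + 1) + 2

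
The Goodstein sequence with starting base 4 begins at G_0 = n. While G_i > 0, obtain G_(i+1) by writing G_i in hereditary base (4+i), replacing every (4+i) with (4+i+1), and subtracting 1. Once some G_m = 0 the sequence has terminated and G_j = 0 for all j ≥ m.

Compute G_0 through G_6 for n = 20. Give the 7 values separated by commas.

i=0: 20 = 4^2 + 4 (b=4); 4→5: 5^2 + 5 = 30; 30−1 = 29
i=1: 29 = 5^2 + 4 (b=5); 5→6: 6^2 + 4 = 40; 40−1 = 39
i=2: 39 = 6^2 + 3 (b=6); 6→7: 7^2 + 3 = 52; 52−1 = 51
i=3: 51 = 7^2 + 2 (b=7); 7→8: 8^2 + 2 = 66; 66−1 = 65
i=4: 65 = 8^2 + 1 (b=8); 8→9: 9^2 + 1 = 82; 82−1 = 81
i=5: 81 = 9^2 (b=9); 9→10: 10^2 = 100; 100−1 = 99

20, 29, 39, 51, 65, 81, 99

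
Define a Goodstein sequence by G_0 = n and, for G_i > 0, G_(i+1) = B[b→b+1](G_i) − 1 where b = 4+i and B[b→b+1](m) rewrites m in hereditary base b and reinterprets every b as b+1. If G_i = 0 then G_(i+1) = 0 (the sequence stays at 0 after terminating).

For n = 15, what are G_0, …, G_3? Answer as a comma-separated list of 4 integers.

i=0: 15 = 3·4 + 3 (b=4); 4→5: 3·5 + 3 = 18; 18−1 = 17
i=1: 17 = 3·5 + 2 (b=5); 5→6: 3·6 + 2 = 20; 20−1 = 19
i=2: 19 = 3·6 + 1 (b=6); 6→7: 3·7 + 1 = 22; 22−1 = 21

15, 17, 19, 21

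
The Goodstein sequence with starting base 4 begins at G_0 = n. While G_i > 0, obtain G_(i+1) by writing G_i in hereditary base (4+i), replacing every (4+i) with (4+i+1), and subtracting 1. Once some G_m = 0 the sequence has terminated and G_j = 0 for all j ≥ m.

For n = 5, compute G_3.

4

G_0 = 5. HB_4(5) = 4 + 1. Bump = 6. G_1 = 5.
G_1 = 5. HB_5(5) = 5. Bump = 6. G_2 = 5.
G_2 = 5. HB_6(5) = 5. Bump = 5. G_3 = 4.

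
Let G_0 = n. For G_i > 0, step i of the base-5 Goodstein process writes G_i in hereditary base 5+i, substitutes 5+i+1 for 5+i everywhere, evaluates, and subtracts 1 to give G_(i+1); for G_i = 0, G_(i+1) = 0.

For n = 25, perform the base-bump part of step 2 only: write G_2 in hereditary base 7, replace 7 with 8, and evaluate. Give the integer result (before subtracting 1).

base 5: 25 = 5^2; at 6: 6^2 = 36; next = 35
base 6: 35 = 5·6 + 5; at 7: 5·7 + 5 = 40; next = 39
base 7: 39 = 5·7 + 4; at 8: 5·8 + 4 = 44; next = 43

44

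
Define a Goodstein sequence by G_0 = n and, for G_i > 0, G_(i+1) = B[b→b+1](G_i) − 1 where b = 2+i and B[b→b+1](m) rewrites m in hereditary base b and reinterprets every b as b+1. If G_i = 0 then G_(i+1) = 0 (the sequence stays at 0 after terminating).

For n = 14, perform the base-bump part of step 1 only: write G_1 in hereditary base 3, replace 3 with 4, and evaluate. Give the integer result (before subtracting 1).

step 0: 14 = 2^(2 + 1) + 2^2 + 2; sub 3 for 2: 3^(3 + 1) + 3^3 + 3; = 111; G_1 = 111−1 = 110
step 1: 110 = 3^(3 + 1) + 3^3 + 2; sub 4 for 3: 4^(4 + 1) + 4^4 + 2; = 1282; G_2 = 1282−1 = 1281

1282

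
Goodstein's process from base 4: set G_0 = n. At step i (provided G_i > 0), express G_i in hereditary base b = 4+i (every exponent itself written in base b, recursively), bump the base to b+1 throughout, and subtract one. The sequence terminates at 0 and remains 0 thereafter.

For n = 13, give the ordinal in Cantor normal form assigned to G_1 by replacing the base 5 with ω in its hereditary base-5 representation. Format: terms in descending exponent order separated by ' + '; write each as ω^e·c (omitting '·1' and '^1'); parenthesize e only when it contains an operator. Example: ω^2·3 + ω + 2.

step 0: 13 = 3·4 + 1; sub 5 for 4: 3·5 + 1; = 16; G_1 = 16−1 = 15
step 1: 15 = 3·5; sub 6 for 5: 3·6; = 18; G_2 = 18−1 = 17

ω·3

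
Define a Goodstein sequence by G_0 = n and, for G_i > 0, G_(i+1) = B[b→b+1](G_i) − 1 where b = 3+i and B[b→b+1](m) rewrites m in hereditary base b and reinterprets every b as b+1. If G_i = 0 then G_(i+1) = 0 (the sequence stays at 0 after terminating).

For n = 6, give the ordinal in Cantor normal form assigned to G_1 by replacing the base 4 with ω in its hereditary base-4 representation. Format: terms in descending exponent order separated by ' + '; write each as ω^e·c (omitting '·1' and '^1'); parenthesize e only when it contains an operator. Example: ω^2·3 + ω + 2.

base 3: 6 = 2·3; at 4: 2·4 = 8; next = 7
base 4: 7 = 4 + 3; at 5: 5 + 3 = 8; next = 7

ω + 3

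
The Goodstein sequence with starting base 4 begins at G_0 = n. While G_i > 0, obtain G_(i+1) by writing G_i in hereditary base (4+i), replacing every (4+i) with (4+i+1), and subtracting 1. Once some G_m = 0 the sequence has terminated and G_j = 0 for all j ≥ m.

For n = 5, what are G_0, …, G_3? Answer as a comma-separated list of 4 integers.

5, 5, 5, 4

(0) 5|_4 = 4 + 1 ↦ 5 + 1|_5 = 6 ⇒ 5
(1) 5|_5 = 5 ↦ 6|_6 = 6 ⇒ 5
(2) 5|_6 = 5 ↦ 5|_7 = 5 ⇒ 4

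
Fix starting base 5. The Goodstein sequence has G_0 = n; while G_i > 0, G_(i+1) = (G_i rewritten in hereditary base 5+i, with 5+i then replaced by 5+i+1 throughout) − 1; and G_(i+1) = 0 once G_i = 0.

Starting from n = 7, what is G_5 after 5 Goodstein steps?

5

step 0: 7 = 5 + 2; sub 6 for 5: 6 + 2; = 8; G_1 = 8−1 = 7
step 1: 7 = 6 + 1; sub 7 for 6: 7 + 1; = 8; G_2 = 8−1 = 7
step 2: 7 = 7; sub 8 for 7: 8; = 8; G_3 = 8−1 = 7
step 3: 7 = 7; sub 9 for 8: 7; = 7; G_4 = 7−1 = 6
step 4: 6 = 6; sub 10 for 9: 6; = 6; G_5 = 6−1 = 5
step 5: 5 = 5; sub 11 for 10: 5; = 5; G_6 = 5−1 = 4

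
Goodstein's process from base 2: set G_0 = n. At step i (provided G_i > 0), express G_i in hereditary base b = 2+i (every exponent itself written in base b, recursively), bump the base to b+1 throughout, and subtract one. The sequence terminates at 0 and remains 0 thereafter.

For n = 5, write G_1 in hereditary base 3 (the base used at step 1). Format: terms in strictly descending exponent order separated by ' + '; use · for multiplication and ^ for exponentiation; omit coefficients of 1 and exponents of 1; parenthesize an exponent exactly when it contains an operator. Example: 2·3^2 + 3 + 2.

G_0 = 5. HB_2(5) = 2^2 + 1. Bump = 28. G_1 = 27.
G_1 = 27. HB_3(27) = 3^3. Bump = 256. G_2 = 255.

3^3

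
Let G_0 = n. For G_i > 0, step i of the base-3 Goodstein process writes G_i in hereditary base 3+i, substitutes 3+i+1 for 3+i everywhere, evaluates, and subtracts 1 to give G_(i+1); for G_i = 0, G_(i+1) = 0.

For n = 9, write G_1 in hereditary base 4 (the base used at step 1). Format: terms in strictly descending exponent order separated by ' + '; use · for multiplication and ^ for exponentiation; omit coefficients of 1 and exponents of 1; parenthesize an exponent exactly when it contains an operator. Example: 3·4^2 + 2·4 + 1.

3·4 + 3

base 3: 9 = 3^2; at 4: 4^2 = 16; next = 15
base 4: 15 = 3·4 + 3; at 5: 3·5 + 3 = 18; next = 17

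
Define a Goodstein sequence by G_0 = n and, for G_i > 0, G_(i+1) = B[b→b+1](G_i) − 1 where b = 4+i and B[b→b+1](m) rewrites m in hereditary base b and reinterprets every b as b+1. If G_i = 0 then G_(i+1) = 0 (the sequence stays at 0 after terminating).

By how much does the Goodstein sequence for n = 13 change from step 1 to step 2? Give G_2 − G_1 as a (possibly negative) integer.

i=0: 13 = 3·4 + 1 (b=4); 4→5: 3·5 + 1 = 16; 16−1 = 15
i=1: 15 = 3·5 (b=5); 5→6: 3·6 = 18; 18−1 = 17

2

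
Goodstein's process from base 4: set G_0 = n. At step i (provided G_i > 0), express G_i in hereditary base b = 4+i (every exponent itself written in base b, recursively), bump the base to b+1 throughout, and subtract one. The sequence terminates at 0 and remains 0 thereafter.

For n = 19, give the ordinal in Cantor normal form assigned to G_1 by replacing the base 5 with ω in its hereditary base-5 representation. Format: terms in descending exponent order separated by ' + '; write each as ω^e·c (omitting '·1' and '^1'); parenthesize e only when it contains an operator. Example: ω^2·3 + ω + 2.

base 4: 19 = 4^2 + 3; at 5: 5^2 + 3 = 28; next = 27
base 5: 27 = 5^2 + 2; at 6: 6^2 + 2 = 38; next = 37

ω^2 + 2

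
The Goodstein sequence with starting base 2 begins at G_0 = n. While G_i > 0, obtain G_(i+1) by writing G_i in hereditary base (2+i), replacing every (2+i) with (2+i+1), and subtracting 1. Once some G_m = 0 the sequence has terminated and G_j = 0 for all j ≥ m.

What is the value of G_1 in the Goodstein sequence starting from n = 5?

i=0: 5 = 2^2 + 1 (b=2); 2→3: 3^3 + 1 = 28; 28−1 = 27
i=1: 27 = 3^3 (b=3); 3→4: 4^4 = 256; 256−1 = 255

27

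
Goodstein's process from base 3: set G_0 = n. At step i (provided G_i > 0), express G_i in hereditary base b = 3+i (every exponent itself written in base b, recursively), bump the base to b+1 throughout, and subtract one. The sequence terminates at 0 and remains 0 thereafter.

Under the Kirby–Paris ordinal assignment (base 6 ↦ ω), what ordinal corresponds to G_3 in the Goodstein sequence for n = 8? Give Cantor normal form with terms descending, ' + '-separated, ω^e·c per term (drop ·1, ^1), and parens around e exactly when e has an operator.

ω + 5

base 3: 8 = 2·3 + 2; at 4: 2·4 + 2 = 10; next = 9
base 4: 9 = 2·4 + 1; at 5: 2·5 + 1 = 11; next = 10
base 5: 10 = 2·5; at 6: 2·6 = 12; next = 11
base 6: 11 = 6 + 5; at 7: 7 + 5 = 12; next = 11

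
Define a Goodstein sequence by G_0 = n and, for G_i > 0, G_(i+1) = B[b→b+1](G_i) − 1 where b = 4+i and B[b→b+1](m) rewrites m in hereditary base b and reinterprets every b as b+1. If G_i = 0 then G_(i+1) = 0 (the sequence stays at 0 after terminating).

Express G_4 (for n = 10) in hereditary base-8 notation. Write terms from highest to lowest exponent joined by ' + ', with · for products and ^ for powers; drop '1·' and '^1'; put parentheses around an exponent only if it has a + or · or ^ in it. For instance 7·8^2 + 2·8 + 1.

8 + 5

i=0: 10 = 2·4 + 2 (b=4); 4→5: 2·5 + 2 = 12; 12−1 = 11
i=1: 11 = 2·5 + 1 (b=5); 5→6: 2·6 + 1 = 13; 13−1 = 12
i=2: 12 = 2·6 (b=6); 6→7: 2·7 = 14; 14−1 = 13
i=3: 13 = 7 + 6 (b=7); 7→8: 8 + 6 = 14; 14−1 = 13
i=4: 13 = 8 + 5 (b=8); 8→9: 9 + 5 = 14; 14−1 = 13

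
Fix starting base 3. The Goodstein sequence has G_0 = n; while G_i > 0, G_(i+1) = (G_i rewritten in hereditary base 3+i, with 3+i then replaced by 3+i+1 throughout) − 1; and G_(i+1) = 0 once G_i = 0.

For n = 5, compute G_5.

[0] 5 ≡ 3 + 2 (base 3). Lift 4: 6. −1: 5.
[1] 5 ≡ 4 + 1 (base 4). Lift 5: 6. −1: 5.
[2] 5 ≡ 5 (base 5). Lift 6: 6. −1: 5.
[3] 5 ≡ 5 (base 6). Lift 7: 5. −1: 4.
[4] 4 ≡ 4 (base 7). Lift 8: 4. −1: 3.
[5] 3 ≡ 3 (base 8). Lift 9: 3. −1: 2.

3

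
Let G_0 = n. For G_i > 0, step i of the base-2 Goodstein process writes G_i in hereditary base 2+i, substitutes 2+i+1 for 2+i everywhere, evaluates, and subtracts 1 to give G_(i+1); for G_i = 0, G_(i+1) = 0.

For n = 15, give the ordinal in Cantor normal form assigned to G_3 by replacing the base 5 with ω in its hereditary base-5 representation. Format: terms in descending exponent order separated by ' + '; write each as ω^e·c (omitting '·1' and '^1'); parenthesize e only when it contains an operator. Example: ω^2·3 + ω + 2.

G_0=15  [base 2] 2^(2 + 1) + 2^2 + 2 + 1  →[2↦3]→  3^(3 + 1) + 3^3 + 3 + 1 = 112  −1 ⇒ G_1=111
G_1=111  [base 3] 3^(3 + 1) + 3^3 + 3  →[3↦4]→  4^(4 + 1) + 4^4 + 4 = 1284  −1 ⇒ G_2=1283
G_2=1283  [base 4] 4^(4 + 1) + 4^4 + 3  →[4↦5]→  5^(5 + 1) + 5^5 + 3 = 18753  −1 ⇒ G_3=18752
G_3=18752  [base 5] 5^(5 + 1) + 5^5 + 2  →[5↦6]→  6^(6 + 1) + 6^6 + 2 = 326594  −1 ⇒ G_4=326593

ω^(ω + 1) + ω^ω + 2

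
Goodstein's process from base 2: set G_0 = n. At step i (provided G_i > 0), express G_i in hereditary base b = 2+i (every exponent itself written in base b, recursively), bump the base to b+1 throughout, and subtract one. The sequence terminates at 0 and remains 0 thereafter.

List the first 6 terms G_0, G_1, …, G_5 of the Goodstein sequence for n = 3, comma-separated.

3, 3, 3, 2, 1, 0

base 2: 3 = 2 + 1; at 3: 3 + 1 = 4; next = 3
base 3: 3 = 3; at 4: 4 = 4; next = 3
base 4: 3 = 3; at 5: 3 = 3; next = 2
base 5: 2 = 2; at 6: 2 = 2; next = 1
base 6: 1 = 1; at 7: 1 = 1; next = 0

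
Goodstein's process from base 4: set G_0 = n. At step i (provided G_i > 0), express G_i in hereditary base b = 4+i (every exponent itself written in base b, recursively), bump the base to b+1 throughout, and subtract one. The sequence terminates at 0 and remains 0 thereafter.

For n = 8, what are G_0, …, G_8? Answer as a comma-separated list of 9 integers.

G_0 = 8. HB_4(8) = 2·4. Bump = 10. G_1 = 9.
G_1 = 9. HB_5(9) = 5 + 4. Bump = 10. G_2 = 9.
G_2 = 9. HB_6(9) = 6 + 3. Bump = 10. G_3 = 9.
G_3 = 9. HB_7(9) = 7 + 2. Bump = 10. G_4 = 9.
G_4 = 9. HB_8(9) = 8 + 1. Bump = 10. G_5 = 9.
G_5 = 9. HB_9(9) = 9. Bump = 10. G_6 = 9.
G_6 = 9. HB_10(9) = 9. Bump = 9. G_7 = 8.
G_7 = 8. HB_11(8) = 8. Bump = 8. G_8 = 7.

8, 9, 9, 9, 9, 9, 9, 8, 7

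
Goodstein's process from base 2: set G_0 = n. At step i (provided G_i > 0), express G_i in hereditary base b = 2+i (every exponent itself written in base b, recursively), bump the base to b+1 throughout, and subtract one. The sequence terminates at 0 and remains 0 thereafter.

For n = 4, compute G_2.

41

G_0=4  [base 2] 2^2  →[2↦3]→  3^3 = 27  −1 ⇒ G_1=26
G_1=26  [base 3] 2·3^2 + 2·3 + 2  →[3↦4]→  2·4^2 + 2·4 + 2 = 42  −1 ⇒ G_2=41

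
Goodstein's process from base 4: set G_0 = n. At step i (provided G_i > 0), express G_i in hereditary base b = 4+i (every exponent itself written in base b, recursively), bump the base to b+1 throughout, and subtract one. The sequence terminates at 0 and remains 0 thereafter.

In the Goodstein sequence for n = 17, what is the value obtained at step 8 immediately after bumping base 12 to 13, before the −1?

G_0=17  [base 4] 4^2 + 1  →[4↦5]→  5^2 + 1 = 26  −1 ⇒ G_1=25
G_1=25  [base 5] 5^2  →[5↦6]→  6^2 = 36  −1 ⇒ G_2=35
G_2=35  [base 6] 5·6 + 5  →[6↦7]→  5·7 + 5 = 40  −1 ⇒ G_3=39
G_3=39  [base 7] 5·7 + 4  →[7↦8]→  5·8 + 4 = 44  −1 ⇒ G_4=43
G_4=43  [base 8] 5·8 + 3  →[8↦9]→  5·9 + 3 = 48  −1 ⇒ G_5=47
G_5=47  [base 9] 5·9 + 2  →[9↦10]→  5·10 + 2 = 52  −1 ⇒ G_6=51
G_6=51  [base 10] 5·10 + 1  →[10↦11]→  5·11 + 1 = 56  −1 ⇒ G_7=55
G_7=55  [base 11] 5·11  →[11↦12]→  5·12 = 60  −1 ⇒ G_8=59

63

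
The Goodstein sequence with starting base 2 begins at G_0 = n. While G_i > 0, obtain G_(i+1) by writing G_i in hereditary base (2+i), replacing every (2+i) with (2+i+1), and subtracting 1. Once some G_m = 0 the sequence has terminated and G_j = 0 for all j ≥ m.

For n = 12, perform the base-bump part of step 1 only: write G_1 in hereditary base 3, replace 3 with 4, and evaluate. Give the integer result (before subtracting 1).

1066

base 2: 12 = 2^(2 + 1) + 2^2; at 3: 3^(3 + 1) + 3^3 = 108; next = 107
base 3: 107 = 3^(3 + 1) + 2·3^2 + 2·3 + 2; at 4: 4^(4 + 1) + 2·4^2 + 2·4 + 2 = 1066; next = 1065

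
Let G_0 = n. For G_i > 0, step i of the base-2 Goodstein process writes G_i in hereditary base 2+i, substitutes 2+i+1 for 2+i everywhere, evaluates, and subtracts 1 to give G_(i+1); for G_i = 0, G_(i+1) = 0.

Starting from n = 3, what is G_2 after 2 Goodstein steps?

3

step 0: 3 = 2 + 1; sub 3 for 2: 3 + 1; = 4; G_1 = 4−1 = 3
step 1: 3 = 3; sub 4 for 3: 4; = 4; G_2 = 4−1 = 3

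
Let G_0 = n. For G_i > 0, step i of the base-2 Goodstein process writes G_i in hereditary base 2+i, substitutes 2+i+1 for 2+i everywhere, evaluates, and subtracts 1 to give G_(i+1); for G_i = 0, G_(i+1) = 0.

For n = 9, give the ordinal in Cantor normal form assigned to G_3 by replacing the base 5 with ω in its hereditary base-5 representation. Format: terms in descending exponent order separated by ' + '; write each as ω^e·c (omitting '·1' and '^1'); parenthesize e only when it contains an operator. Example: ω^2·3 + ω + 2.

i=0: 9 = 2^(2 + 1) + 1 (b=2); 2→3: 3^(3 + 1) + 1 = 82; 82−1 = 81
i=1: 81 = 3^(3 + 1) (b=3); 3→4: 4^(4 + 1) = 1024; 1024−1 = 1023
i=2: 1023 = 3·4^4 + 3·4^3 + 3·4^2 + 3·4 + 3 (b=4); 4→5: 3·5^5 + 3·5^3 + 3·5^2 + 3·5 + 3 = 9843; 9843−1 = 9842
i=3: 9842 = 3·5^5 + 3·5^3 + 3·5^2 + 3·5 + 2 (b=5); 5→6: 3·6^6 + 3·6^3 + 3·6^2 + 3·6 + 2 = 140744; 140744−1 = 140743

ω^ω·3 + ω^3·3 + ω^2·3 + ω·3 + 2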